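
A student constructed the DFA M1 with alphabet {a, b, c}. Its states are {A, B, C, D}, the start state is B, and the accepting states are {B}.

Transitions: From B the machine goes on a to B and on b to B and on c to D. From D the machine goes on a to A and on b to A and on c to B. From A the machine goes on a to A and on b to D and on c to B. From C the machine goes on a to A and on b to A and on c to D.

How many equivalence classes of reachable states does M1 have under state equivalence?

States {C} cannot be reached from the start state, so discard them.
Start with accepting vs non-accepting: {B} | {A,D}.
No further refinement is possible. Final partition (2 blocks): {B} | {A,D}.

2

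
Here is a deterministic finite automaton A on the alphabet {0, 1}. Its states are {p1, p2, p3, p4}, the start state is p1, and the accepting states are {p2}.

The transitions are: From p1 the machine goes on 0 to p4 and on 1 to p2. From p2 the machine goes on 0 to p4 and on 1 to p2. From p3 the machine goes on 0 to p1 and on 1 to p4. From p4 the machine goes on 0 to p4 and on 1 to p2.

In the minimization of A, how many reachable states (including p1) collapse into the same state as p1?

2

States {p3} cannot be reached from the start state, so discard them.
P0 = {p2} | {p1,p4}.
The partition is now stable with 2 blocks: {p2} | {p1,p4}.
The equivalence class containing p1 is {p1,p4}, of size 2.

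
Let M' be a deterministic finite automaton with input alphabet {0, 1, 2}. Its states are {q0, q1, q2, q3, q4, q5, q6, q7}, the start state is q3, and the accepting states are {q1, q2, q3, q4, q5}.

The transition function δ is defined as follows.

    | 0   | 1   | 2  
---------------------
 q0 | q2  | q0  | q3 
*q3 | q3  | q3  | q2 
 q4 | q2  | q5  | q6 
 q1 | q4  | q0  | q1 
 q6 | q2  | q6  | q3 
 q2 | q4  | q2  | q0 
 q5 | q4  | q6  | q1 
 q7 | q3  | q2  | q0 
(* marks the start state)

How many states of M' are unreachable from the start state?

BFS from q3 reaches {q0, q1, q2, q3, q4, q5, q6}; the 1 state(s) q7 are never visited.

1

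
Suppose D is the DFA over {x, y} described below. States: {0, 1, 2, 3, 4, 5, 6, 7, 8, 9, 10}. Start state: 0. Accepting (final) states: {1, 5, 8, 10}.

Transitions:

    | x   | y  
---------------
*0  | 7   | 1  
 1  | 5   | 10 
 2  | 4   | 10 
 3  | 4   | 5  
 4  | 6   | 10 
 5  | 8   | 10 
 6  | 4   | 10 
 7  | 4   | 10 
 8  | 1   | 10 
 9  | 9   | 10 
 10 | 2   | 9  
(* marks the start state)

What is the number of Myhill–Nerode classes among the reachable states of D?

4

First remove the unreachable states {3}; 10 states remain.
Initial partition by acceptance: {1,5,8,10} | {0,2,4,6,7,9}.
Refine {1,5,8,10} on symbol x: members go to different blocks, giving {1,5,8} and {10}.
On input y, block {0,2,4,6,7,9} splits into {2,4,6,7,9} and {0}.
The partition is now stable with 4 blocks: {1,5,8} | {2,4,6,7,9} | {10} | {0}.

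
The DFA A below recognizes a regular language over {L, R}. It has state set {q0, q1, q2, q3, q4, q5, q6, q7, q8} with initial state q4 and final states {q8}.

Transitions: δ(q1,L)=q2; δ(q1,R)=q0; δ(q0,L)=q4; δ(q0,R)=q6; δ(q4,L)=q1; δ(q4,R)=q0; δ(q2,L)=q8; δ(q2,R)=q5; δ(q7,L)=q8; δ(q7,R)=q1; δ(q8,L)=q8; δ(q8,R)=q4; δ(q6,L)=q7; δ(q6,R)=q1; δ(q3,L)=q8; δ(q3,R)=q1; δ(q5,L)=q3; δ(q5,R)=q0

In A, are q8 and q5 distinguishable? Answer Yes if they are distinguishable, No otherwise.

Yes

P0 = {q8} | {q0,q1,q2,q3,q4,q5,q6,q7}.
Split {q0,q1,q2,q3,q4,q5,q6,q7} by δ(·,L) → {q0,q1,q4,q5,q6} and {q2,q3,q7}.
Split {q0,q1,q4,q5,q6} by δ(·,L) → {q1,q5,q6} and {q0,q4}.
Refine {q1,q5,q6} on symbol R: members go to different blocks, giving {q1,q5} and {q6}.
Split {q0,q4} by δ(·,L) → {q0} and {q4}.
Stable partition: {q8} | {q1,q5} | {q2,q3,q7} | {q0} | {q6} | {q4} — 6 equivalence classes.
q8 and q5 end up in different blocks, so they are distinguishable. For instance, the string 'ε' is accepted from only q8.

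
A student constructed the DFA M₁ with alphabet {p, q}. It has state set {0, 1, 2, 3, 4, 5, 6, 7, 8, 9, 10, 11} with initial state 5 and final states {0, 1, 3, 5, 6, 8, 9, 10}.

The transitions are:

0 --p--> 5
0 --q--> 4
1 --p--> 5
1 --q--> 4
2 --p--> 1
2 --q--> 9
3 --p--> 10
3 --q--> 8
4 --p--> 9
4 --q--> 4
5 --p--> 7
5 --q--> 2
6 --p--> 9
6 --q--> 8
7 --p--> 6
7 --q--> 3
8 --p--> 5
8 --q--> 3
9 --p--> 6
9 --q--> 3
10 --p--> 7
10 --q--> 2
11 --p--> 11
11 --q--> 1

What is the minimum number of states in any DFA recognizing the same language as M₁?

7

Reachable states from the start: {1,2,3,4,5,6,7,8,9,10}. Unreachable: {0,11} — drop them.
P0 = {1,3,5,6,8,9,10} | {2,4,7}.
On input p, block {1,3,5,6,8,9,10} splits into {1,3,6,8,9} and {5,10}.
Split {1,3,6,8,9} by δ(·,p) → {1,3,8} and {6,9}.
Split {1,3,8} by δ(·,q) → {3,8} and {1}.
On input p, block {2,4,7} splits into {4,7} and {2}.
Split {4,7} by δ(·,q) → {4} and {7}.
Stable partition: {3,8} | {4} | {5,10} | {6,9} | {1} | {2} | {7} — 7 equivalence classes.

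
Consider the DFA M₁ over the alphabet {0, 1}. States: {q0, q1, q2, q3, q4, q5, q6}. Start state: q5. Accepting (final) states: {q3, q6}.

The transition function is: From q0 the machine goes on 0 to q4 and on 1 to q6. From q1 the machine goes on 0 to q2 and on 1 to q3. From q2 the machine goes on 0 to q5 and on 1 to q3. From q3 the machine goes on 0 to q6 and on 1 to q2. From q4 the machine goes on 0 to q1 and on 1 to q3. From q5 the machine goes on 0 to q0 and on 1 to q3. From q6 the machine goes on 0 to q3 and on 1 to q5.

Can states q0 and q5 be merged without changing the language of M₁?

Yes

P0 = {q3,q6} | {q0,q1,q2,q4,q5}.
Stable partition: {q3,q6} | {q0,q1,q2,q4,q5} — 2 equivalence classes.
q0 and q5 lie in the same block of the stable partition, so they are equivalent — no string distinguishes them.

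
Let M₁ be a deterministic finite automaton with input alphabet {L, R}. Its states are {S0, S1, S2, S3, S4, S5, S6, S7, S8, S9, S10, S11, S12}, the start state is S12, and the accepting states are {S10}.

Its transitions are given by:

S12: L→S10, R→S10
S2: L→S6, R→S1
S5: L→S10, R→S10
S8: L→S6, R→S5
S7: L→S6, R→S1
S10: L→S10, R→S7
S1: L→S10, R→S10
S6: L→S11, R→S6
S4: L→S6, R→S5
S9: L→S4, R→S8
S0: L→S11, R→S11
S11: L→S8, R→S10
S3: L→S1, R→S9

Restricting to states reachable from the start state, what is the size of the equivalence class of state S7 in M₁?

2

Reachable states from the start: {S1,S5,S6,S7,S8,S10,S11,S12}. Unreachable: {S0,S2,S3,S4,S9} — drop them.
Start with accepting vs non-accepting: {S10} | {S1,S5,S6,S7,S8,S11,S12}.
Refine {S1,S5,S6,S7,S8,S11,S12} on symbol L: members go to different blocks, giving {S6,S7,S8,S11} and {S1,S5,S12}.
Refine {S6,S7,S8,S11} on symbol R: members go to different blocks, giving {S7,S8} and {S6} and {S11}.
No further refinement is possible. Final partition (5 blocks): {S10} | {S7,S8} | {S1,S5,S12} | {S6} | {S11}.
State S7 belongs to the block {S7,S8}, which has 2 states.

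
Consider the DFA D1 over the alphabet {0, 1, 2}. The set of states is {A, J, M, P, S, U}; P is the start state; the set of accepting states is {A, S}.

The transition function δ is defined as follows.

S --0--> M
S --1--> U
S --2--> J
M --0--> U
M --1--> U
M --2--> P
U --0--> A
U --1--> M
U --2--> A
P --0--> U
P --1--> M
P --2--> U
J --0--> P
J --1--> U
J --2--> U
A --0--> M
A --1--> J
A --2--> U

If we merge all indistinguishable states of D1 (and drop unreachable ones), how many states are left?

5

First remove the unreachable states {S}; 5 states remain.
Initial partition by acceptance: {A} | {J,M,P,U}.
Split {J,M,P,U} by δ(·,0) → {J,M,P} and {U}.
Refine {J,M,P} on symbol 0: members go to different blocks, giving {M,P} and {J}.
Split {M,P} by δ(·,1) → {M} and {P}.
Stable partition: {A} | {M} | {U} | {J} | {P} — 5 equivalence classes.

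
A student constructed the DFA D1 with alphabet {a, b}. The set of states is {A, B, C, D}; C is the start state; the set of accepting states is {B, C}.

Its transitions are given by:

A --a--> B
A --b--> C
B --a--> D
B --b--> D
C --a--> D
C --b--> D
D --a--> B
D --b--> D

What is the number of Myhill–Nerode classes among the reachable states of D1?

First remove the unreachable states {A}; 3 states remain.
P0 = {B,C} | {D}.
No further refinement is possible. Final partition (2 blocks): {B,C} | {D}.

2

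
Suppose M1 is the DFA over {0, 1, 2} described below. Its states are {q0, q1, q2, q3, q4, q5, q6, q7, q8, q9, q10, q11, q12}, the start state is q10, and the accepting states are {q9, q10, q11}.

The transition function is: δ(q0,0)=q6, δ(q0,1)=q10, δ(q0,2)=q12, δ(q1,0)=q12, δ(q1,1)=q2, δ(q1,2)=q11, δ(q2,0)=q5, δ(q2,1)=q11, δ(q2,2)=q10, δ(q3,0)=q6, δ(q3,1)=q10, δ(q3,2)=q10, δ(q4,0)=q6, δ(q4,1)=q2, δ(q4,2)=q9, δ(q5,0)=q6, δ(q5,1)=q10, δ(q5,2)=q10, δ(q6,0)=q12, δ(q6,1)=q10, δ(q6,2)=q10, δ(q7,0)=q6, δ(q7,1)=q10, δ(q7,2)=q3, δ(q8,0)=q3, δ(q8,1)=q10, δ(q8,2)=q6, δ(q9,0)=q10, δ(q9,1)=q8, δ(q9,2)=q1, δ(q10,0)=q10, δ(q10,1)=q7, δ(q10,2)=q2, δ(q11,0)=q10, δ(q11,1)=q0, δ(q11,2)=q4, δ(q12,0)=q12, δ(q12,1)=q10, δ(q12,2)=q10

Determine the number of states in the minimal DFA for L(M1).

Start with accepting vs non-accepting: {q9,q10,q11} | {q0,q1,q2,q3,q4,q5,q6,q7,q8,q12}.
Refine {q0,q1,q2,q3,q4,q5,q6,q7,q8,q12} on symbol 1: members go to different blocks, giving {q0,q2,q3,q5,q6,q7,q8,q12} and {q1,q4}.
Refine {q9,q10,q11} on symbol 2: members go to different blocks, giving {q9,q11} and {q10}.
On input 1, block {q0,q2,q3,q5,q6,q7,q8,q12} splits into {q0,q3,q5,q6,q7,q8,q12} and {q2}.
Refine {q0,q3,q5,q6,q7,q8,q12} on symbol 2: members go to different blocks, giving {q3,q5,q6,q12} and {q0,q7,q8}.
The partition is now stable with 6 blocks: {q9,q11} | {q3,q5,q6,q12} | {q1,q4} | {q10} | {q2} | {q0,q7,q8}.

6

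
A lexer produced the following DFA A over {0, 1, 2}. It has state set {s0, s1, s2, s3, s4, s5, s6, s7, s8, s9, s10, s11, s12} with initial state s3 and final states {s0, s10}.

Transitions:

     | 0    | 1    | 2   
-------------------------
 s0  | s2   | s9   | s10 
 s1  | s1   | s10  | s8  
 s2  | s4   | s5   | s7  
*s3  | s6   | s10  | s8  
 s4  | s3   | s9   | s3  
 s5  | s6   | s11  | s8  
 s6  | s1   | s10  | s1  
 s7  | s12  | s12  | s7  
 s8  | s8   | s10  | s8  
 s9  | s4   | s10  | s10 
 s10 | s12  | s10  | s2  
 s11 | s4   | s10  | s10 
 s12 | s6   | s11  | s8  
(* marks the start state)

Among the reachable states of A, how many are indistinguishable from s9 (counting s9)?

States {s0} cannot be reached from the start state, so discard them.
P0 = {s10} | {s1,s2,s3,s4,s5,s6,s7,s8,s9,s11,s12}.
On input 1, block {s1,s2,s3,s4,s5,s6,s7,s8,s9,s11,s12} splits into {s1,s3,s6,s8,s9,s11} and {s2,s4,s5,s7,s12}.
On input 0, block {s1,s3,s6,s8,s9,s11} splits into {s1,s3,s6,s8} and {s9,s11}.
Refine {s2,s4,s5,s7,s12} on symbol 0: members go to different blocks, giving {s4,s5,s12} and {s2,s7}.
The partition is now stable with 5 blocks: {s10} | {s1,s3,s6,s8} | {s4,s5,s12} | {s9,s11} | {s2,s7}.
The equivalence class containing s9 is {s9,s11}, of size 2.

2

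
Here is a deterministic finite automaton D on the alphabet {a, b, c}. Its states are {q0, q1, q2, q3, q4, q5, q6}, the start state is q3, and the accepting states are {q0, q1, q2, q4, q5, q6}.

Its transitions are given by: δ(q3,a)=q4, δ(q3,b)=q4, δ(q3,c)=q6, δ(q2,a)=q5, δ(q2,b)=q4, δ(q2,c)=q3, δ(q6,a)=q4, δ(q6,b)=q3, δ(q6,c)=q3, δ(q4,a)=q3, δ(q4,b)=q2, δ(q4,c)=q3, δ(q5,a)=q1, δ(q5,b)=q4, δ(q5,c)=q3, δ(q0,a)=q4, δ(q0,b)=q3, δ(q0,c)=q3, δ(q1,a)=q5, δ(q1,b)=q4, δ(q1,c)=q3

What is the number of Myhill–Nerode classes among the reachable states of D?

4

First remove the unreachable states {q0}; 6 states remain.
Initial partition by acceptance: {q1,q2,q4,q5,q6} | {q3}.
Refine {q1,q2,q4,q5,q6} on symbol a: members go to different blocks, giving {q1,q2,q5,q6} and {q4}.
Refine {q1,q2,q5,q6} on symbol a: members go to different blocks, giving {q1,q2,q5} and {q6}.
No further refinement is possible. Final partition (4 blocks): {q1,q2,q5} | {q3} | {q4} | {q6}.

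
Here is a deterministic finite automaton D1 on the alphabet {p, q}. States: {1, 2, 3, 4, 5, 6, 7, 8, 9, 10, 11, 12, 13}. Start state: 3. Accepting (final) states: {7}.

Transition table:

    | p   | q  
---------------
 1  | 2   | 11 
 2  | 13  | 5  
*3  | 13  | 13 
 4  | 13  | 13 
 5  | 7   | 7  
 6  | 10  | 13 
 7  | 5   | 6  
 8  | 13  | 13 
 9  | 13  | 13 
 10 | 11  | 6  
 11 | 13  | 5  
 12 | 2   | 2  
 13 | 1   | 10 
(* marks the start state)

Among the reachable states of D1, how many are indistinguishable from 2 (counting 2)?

2

Reachable states from the start: {1,2,3,5,6,7,10,11,13}. Unreachable: {4,8,9,12} — drop them.
P0 = {7} | {1,2,3,5,6,10,11,13}.
Refine {1,2,3,5,6,10,11,13} on symbol p: members go to different blocks, giving {1,2,3,6,10,11,13} and {5}.
Refine {1,2,3,6,10,11,13} on symbol q: members go to different blocks, giving {1,3,6,10,13} and {2,11}.
Refine {1,3,6,10,13} on symbol p: members go to different blocks, giving {3,6,13} and {1,10}.
On input p, block {3,6,13} splits into {6,13} and {3}.
On input q, block {6,13} splits into {6} and {13}.
On input q, block {1,10} splits into {1} and {10}.
No further refinement is possible. Final partition (8 blocks): {7} | {6} | {5} | {2,11} | {1} | {3} | {13} | {10}.
The equivalence class containing 2 is {2,11}, of size 2.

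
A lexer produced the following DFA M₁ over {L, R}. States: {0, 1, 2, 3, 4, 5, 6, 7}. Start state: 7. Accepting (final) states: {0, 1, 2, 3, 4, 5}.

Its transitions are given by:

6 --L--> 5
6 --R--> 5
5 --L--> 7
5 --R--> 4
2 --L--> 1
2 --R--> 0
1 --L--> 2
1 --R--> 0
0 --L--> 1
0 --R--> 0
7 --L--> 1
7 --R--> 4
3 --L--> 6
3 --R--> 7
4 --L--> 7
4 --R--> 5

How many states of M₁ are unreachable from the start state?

Starting at 7 and following transitions, the reachable set is {0, 1, 2, 4, 5, 7}. That leaves 3, 6 unreachable — 2 in total.

2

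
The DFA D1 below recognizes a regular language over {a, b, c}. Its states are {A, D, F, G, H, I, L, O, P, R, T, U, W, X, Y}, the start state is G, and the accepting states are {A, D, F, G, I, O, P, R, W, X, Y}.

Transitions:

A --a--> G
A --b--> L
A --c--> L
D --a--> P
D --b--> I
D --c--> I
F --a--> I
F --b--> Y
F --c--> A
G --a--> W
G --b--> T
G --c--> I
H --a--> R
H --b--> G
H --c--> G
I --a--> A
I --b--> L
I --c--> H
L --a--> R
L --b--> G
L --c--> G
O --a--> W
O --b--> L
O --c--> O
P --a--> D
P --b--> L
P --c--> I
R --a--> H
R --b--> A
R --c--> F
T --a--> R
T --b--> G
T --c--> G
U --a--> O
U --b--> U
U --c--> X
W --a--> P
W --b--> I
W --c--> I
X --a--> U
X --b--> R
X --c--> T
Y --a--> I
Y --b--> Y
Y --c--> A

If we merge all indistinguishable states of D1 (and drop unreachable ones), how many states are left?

7

Reachable states from the start: {A,D,F,G,H,I,L,P,R,T,W,Y}. Unreachable: {O,U,X} — drop them.
P0 = {A,D,F,G,I,P,R,W,Y} | {H,L,T}.
Split {A,D,F,G,I,P,R,W,Y} by δ(·,a) → {A,D,F,G,I,P,W,Y} and {R}.
On input b, block {A,D,F,G,I,P,W,Y} splits into {A,G,I,P} and {D,F,W,Y}.
On input a, block {A,G,I,P} splits into {A,I} and {G,P}.
On input a, block {A,I} splits into {I} and {A}.
On input a, block {D,F,W,Y} splits into {D,W} and {F,Y}.
The partition is now stable with 7 blocks: {I} | {H,L,T} | {R} | {D,W} | {G,P} | {A} | {F,Y}.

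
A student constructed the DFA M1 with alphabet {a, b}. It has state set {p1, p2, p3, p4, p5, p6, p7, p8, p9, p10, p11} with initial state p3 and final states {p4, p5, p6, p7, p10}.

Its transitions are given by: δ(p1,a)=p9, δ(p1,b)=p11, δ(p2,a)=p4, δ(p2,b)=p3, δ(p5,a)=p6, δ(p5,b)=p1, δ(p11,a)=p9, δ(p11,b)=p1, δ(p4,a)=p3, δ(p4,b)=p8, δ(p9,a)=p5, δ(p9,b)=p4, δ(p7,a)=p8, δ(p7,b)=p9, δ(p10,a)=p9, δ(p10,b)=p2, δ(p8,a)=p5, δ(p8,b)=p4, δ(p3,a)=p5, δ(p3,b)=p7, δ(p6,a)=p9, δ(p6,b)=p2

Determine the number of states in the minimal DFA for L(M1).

Reachable states from the start: {p1,p2,p3,p4,p5,p6,p7,p8,p9,p11}. Unreachable: {p10} — drop them.
Start with accepting vs non-accepting: {p4,p5,p6,p7} | {p1,p2,p3,p8,p9,p11}.
On input a, block {p4,p5,p6,p7} splits into {p4,p6,p7} and {p5}.
On input a, block {p1,p2,p3,p8,p9,p11} splits into {p3,p8,p9} and {p1,p11} and {p2}.
On input b, block {p4,p6,p7} splits into {p4,p7} and {p6}.
The partition is now stable with 6 blocks: {p4,p7} | {p3,p8,p9} | {p5} | {p1,p11} | {p2} | {p6}.

6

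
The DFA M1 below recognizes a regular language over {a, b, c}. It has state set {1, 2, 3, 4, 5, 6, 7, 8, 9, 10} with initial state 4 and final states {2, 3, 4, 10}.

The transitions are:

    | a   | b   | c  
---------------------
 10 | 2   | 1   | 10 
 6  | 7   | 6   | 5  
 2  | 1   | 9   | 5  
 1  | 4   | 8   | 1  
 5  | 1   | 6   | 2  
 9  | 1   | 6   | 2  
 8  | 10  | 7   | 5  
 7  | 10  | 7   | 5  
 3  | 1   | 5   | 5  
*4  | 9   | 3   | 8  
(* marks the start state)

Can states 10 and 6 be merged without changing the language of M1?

No

Every state is reachable, so we keep all 10.
P0 = {2,3,4,10} | {1,5,6,7,8,9}.
Split {2,3,4,10} by δ(·,a) → {2,3,4} and {10}.
Split {2,3,4} by δ(·,b) → {2,3} and {4}.
Split {1,5,6,7,8,9} by δ(·,a) → {5,6,9} and {7,8} and {1}.
On input a, block {5,6,9} splits into {5,9} and {6}.
No further refinement is possible. Final partition (7 blocks): {2,3} | {5,9} | {10} | {4} | {7,8} | {1} | {6}.
10 and 6 end up in different blocks, so they are distinguishable. For instance, the string 'ε' is accepted from only 10.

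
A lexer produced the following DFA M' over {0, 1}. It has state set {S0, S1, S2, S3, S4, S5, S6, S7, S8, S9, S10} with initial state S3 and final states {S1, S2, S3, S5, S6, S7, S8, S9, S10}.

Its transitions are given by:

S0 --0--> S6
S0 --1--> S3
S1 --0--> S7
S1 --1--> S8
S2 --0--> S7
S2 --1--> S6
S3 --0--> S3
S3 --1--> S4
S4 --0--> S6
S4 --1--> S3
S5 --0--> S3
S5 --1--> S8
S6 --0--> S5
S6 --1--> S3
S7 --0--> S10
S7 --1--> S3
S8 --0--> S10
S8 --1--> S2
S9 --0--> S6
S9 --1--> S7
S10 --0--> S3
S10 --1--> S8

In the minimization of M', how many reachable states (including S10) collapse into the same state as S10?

2

First remove the unreachable states {S0,S1,S9}; 8 states remain.
Initial partition by acceptance: {S2,S3,S5,S6,S7,S8,S10} | {S4}.
Split {S2,S3,S5,S6,S7,S8,S10} by δ(·,1) → {S2,S5,S6,S7,S8,S10} and {S3}.
Split {S2,S5,S6,S7,S8,S10} by δ(·,0) → {S2,S6,S7,S8} and {S5,S10}.
Split {S2,S6,S7,S8} by δ(·,0) → {S6,S7,S8} and {S2}.
Split {S6,S7,S8} by δ(·,1) → {S6,S7} and {S8}.
Stable partition: {S6,S7} | {S4} | {S3} | {S5,S10} | {S2} | {S8} — 6 equivalence classes.
State S10 belongs to the block {S5,S10}, which has 2 states.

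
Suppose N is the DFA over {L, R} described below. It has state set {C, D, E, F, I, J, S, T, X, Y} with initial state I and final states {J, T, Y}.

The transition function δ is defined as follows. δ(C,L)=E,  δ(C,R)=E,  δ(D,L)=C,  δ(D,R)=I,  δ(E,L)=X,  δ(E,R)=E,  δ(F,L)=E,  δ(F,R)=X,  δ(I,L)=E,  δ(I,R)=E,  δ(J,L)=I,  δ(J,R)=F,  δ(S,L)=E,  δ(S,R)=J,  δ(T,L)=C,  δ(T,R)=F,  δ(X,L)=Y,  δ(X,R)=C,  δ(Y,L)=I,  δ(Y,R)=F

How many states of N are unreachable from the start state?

BFS from I reaches {C, E, F, I, X, Y}; the 4 state(s) D, J, S, T are never visited.

4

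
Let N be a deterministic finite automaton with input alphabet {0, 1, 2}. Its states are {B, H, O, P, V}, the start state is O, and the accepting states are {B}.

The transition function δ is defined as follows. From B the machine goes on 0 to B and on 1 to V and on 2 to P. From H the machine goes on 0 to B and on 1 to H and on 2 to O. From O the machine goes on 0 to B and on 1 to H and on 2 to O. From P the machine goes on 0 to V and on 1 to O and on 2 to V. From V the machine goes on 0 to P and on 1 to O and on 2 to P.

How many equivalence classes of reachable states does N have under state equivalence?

All states are reachable from the start state.
Start with accepting vs non-accepting: {B} | {H,O,P,V}.
Refine {H,O,P,V} on symbol 0: members go to different blocks, giving {H,O} and {P,V}.
The partition is now stable with 3 blocks: {B} | {H,O} | {P,V}.

3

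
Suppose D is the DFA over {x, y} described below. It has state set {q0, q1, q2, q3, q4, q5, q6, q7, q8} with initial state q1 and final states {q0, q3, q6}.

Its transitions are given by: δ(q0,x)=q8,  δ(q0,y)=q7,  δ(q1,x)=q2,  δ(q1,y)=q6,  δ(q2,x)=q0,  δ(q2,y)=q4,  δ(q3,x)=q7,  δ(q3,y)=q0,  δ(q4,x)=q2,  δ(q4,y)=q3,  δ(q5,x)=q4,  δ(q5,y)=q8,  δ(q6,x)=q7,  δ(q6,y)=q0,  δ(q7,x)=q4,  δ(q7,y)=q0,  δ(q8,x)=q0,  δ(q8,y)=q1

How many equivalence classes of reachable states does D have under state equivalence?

Reachable states from the start: {q0,q1,q2,q3,q4,q6,q7,q8}. Unreachable: {q5} — drop them.
P0 = {q0,q3,q6} | {q1,q2,q4,q7,q8}.
Refine {q0,q3,q6} on symbol y: members go to different blocks, giving {q3,q6} and {q0}.
Split {q1,q2,q4,q7,q8} by δ(·,x) → {q1,q4,q7} and {q2,q8}.
On input x, block {q1,q4,q7} splits into {q1,q4} and {q7}.
Stable partition: {q3,q6} | {q1,q4} | {q0} | {q2,q8} | {q7} — 5 equivalence classes.

5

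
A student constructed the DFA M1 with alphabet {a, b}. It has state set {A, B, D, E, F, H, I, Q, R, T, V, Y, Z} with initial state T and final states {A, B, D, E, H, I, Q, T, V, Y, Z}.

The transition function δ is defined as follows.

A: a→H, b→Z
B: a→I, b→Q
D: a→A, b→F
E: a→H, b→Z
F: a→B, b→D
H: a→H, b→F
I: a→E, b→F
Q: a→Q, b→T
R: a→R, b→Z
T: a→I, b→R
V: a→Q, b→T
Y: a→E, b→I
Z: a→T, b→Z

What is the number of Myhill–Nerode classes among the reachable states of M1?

States {V,Y} cannot be reached from the start state, so discard them.
P0 = {A,B,D,E,H,I,Q,T,Z} | {F,R}.
On input b, block {A,B,D,E,H,I,Q,T,Z} splits into {A,B,E,Q,Z} and {D,H,I,T}.
Split {A,B,E,Q,Z} by δ(·,a) → {A,B,E,Z} and {Q}.
On input b, block {A,B,E,Z} splits into {A,E,Z} and {B}.
Refine {F,R} on symbol a: members go to different blocks, giving {R} and {F}.
Refine {D,H,I,T} on symbol a: members go to different blocks, giving {H,T} and {D,I}.
Split {H,T} by δ(·,a) → {H} and {T}.
On input a, block {A,E,Z} splits into {A,E} and {Z}.
No further refinement is possible. Final partition (9 blocks): {A,E} | {R} | {H} | {Q} | {B} | {F} | {D,I} | {T} | {Z}.

9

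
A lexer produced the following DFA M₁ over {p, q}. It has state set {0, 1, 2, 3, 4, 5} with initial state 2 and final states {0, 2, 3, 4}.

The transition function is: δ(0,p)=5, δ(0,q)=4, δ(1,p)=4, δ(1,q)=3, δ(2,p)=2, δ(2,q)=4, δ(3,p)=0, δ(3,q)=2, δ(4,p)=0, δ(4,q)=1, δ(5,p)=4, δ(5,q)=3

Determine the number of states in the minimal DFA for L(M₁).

5

Initial partition by acceptance: {0,2,3,4} | {1,5}.
On input p, block {0,2,3,4} splits into {2,3,4} and {0}.
On input p, block {2,3,4} splits into {3,4} and {2}.
Refine {3,4} on symbol q: members go to different blocks, giving {3} and {4}.
Stable partition: {3} | {1,5} | {0} | {2} | {4} — 5 equivalence classes.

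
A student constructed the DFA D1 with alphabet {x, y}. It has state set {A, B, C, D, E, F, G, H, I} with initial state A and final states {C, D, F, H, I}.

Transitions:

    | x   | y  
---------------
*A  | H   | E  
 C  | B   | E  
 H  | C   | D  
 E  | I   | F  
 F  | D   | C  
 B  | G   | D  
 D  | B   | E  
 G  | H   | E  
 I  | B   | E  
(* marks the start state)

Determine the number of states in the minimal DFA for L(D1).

5

Every state is reachable, so we keep all 9.
Initial partition by acceptance: {C,D,F,H,I} | {A,B,E,G}.
Refine {C,D,F,H,I} on symbol x: members go to different blocks, giving {C,D,I} and {F,H}.
Split {A,B,E,G} by δ(·,x) → {A,G} and {B} and {E}.
Stable partition: {C,D,I} | {A,G} | {F,H} | {B} | {E} — 5 equivalence classes.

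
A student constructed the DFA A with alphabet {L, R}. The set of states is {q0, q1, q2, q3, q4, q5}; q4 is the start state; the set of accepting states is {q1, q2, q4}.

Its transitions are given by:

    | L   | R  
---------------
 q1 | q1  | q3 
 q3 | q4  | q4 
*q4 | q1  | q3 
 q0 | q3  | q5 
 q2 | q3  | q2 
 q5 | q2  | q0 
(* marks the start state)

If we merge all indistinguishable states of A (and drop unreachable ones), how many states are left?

First remove the unreachable states {q0,q2,q5}; 3 states remain.
P0 = {q1,q4} | {q3}.
The partition is now stable with 2 blocks: {q1,q4} | {q3}.

2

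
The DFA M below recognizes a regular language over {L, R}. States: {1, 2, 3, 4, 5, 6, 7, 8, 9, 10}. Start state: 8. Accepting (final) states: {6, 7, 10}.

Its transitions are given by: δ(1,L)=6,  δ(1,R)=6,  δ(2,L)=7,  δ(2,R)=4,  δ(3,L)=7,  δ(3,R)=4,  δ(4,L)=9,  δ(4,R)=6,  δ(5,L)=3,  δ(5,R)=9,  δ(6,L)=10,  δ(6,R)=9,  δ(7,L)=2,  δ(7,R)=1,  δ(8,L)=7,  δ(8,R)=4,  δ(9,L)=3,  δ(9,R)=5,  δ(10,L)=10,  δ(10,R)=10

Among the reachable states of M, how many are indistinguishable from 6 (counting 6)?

1

Every state is reachable, so we keep all 10.
Start with accepting vs non-accepting: {6,7,10} | {1,2,3,4,5,8,9}.
On input L, block {6,7,10} splits into {6,10} and {7}.
On input R, block {6,10} splits into {6} and {10}.
Refine {1,2,3,4,5,8,9} on symbol L: members go to different blocks, giving {2,3,8} and {4,5,9} and {1}.
On input L, block {4,5,9} splits into {5,9} and {4}.
The partition is now stable with 7 blocks: {6} | {2,3,8} | {7} | {10} | {5,9} | {1} | {4}.
State 6 belongs to the block {6}, which has 1 states.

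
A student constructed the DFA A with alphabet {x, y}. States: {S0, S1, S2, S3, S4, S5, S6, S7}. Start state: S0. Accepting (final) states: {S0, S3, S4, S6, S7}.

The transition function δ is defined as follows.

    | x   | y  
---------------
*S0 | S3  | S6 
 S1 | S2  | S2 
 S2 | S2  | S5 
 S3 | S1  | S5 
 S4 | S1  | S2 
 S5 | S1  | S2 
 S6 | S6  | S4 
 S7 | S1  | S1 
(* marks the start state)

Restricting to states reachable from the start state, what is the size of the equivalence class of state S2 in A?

3

First remove the unreachable states {S7}; 7 states remain.
Initial partition by acceptance: {S0,S3,S4,S6} | {S1,S2,S5}.
On input x, block {S0,S3,S4,S6} splits into {S0,S6} and {S3,S4}.
Refine {S0,S6} on symbol x: members go to different blocks, giving {S0} and {S6}.
The partition is now stable with 4 blocks: {S0} | {S1,S2,S5} | {S3,S4} | {S6}.
State S2 belongs to the block {S1,S2,S5}, which has 3 states.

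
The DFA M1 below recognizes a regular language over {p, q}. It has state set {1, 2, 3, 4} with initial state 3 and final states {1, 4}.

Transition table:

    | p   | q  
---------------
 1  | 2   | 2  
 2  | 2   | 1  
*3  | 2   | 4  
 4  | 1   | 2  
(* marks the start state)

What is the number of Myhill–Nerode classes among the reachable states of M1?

Every state is reachable, so we keep all 4.
P0 = {1,4} | {2,3}.
Split {1,4} by δ(·,p) → {1} and {4}.
Split {2,3} by δ(·,q) → {2} and {3}.
No further refinement is possible. Final partition (4 blocks): {1} | {2} | {4} | {3}.

4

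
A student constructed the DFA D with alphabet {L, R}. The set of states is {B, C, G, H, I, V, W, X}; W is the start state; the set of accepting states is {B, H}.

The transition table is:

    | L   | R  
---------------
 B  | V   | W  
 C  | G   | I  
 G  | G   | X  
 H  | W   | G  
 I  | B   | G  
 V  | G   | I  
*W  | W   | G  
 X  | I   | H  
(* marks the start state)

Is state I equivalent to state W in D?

States {C} cannot be reached from the start state, so discard them.
Start with accepting vs non-accepting: {B,H} | {G,I,V,W,X}.
Split {G,I,V,W,X} by δ(·,L) → {G,V,W,X} and {I}.
On input L, block {G,V,W,X} splits into {G,V,W} and {X}.
Split {G,V,W} by δ(·,R) → {G} and {W} and {V}.
Refine {B,H} on symbol L: members go to different blocks, giving {B} and {H}.
The partition is now stable with 7 blocks: {B} | {G} | {I} | {X} | {W} | {V} | {H}.
I and W end up in different blocks, so they are distinguishable. For instance, the string 'L' is accepted from only I.

No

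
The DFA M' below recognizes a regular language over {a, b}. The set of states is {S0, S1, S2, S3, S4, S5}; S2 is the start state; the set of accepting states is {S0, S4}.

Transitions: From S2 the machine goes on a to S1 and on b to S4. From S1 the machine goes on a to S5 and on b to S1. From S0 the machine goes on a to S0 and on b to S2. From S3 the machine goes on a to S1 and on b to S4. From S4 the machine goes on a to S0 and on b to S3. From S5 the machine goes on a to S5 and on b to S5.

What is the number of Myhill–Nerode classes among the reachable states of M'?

All states are reachable from the start state.
P0 = {S0,S4} | {S1,S2,S3,S5}.
Refine {S1,S2,S3,S5} on symbol b: members go to different blocks, giving {S1,S5} and {S2,S3}.
The partition is now stable with 3 blocks: {S0,S4} | {S1,S5} | {S2,S3}.

3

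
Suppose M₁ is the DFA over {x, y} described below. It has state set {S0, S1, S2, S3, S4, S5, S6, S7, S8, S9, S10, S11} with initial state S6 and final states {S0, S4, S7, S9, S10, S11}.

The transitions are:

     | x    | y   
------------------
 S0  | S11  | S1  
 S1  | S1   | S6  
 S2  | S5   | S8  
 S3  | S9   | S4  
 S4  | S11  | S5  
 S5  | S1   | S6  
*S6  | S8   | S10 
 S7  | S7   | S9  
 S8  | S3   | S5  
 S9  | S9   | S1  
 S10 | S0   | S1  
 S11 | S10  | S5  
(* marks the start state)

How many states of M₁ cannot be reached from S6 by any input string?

2

Starting at S6 and following transitions, the reachable set is {S0, S1, S3, S4, S5, S6, S8, S9, S10, S11}. That leaves S2, S7 unreachable — 2 in total.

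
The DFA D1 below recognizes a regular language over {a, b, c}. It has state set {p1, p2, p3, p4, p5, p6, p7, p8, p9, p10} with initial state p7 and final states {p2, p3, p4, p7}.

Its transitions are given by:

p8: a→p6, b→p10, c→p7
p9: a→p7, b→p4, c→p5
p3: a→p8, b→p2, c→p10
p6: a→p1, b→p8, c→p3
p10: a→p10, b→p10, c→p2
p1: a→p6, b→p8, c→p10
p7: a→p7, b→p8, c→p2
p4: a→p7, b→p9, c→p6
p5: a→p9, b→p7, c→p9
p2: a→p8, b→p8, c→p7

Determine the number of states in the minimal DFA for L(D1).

States {p4,p5,p9} cannot be reached from the start state, so discard them.
Start with accepting vs non-accepting: {p2,p3,p7} | {p1,p6,p8,p10}.
Refine {p2,p3,p7} on symbol a: members go to different blocks, giving {p2,p3} and {p7}.
Refine {p2,p3} on symbol b: members go to different blocks, giving {p2} and {p3}.
On input c, block {p1,p6,p8,p10} splits into {p1} and {p6} and {p8} and {p10}.
The partition is now stable with 7 blocks: {p2} | {p1} | {p7} | {p3} | {p6} | {p8} | {p10}.

7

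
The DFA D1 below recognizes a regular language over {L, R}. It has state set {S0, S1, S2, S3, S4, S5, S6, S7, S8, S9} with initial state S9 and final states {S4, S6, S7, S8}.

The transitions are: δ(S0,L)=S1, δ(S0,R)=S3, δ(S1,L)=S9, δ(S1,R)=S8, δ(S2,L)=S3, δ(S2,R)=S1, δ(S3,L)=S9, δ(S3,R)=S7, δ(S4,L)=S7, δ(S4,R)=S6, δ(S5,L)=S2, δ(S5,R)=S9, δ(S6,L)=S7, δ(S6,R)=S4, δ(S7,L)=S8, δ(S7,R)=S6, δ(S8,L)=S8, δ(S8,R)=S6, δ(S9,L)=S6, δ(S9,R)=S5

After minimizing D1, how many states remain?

States {S0} cannot be reached from the start state, so discard them.
Initial partition by acceptance: {S4,S6,S7,S8} | {S1,S2,S3,S5,S9}.
Refine {S1,S2,S3,S5,S9} on symbol L: members go to different blocks, giving {S1,S2,S3,S5} and {S9}.
Refine {S1,S2,S3,S5} on symbol L: members go to different blocks, giving {S1,S3} and {S2,S5}.
Split {S2,S5} by δ(·,L) → {S2} and {S5}.
Stable partition: {S4,S6,S7,S8} | {S1,S3} | {S9} | {S2} | {S5} — 5 equivalence classes.

5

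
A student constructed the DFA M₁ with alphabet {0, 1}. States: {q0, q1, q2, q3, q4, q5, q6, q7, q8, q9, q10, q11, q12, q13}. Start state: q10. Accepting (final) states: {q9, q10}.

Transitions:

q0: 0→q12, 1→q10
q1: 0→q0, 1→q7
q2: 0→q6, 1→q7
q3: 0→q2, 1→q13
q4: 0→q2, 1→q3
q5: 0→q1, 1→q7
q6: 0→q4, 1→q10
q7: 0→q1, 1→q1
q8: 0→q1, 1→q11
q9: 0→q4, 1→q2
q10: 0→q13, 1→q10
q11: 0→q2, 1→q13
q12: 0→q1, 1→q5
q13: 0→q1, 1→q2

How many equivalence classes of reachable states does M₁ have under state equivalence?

Reachable states from the start: {q0,q1,q2,q3,q4,q5,q6,q7,q10,q12,q13}. Unreachable: {q8,q9,q11} — drop them.
Start with accepting vs non-accepting: {q10} | {q0,q1,q2,q3,q4,q5,q6,q7,q12,q13}.
Refine {q0,q1,q2,q3,q4,q5,q6,q7,q12,q13} on symbol 1: members go to different blocks, giving {q1,q2,q3,q4,q5,q7,q12,q13} and {q0,q6}.
Refine {q1,q2,q3,q4,q5,q7,q12,q13} on symbol 0: members go to different blocks, giving {q3,q4,q5,q7,q12,q13} and {q1,q2}.
Split {q3,q4,q5,q7,q12,q13} by δ(·,1) → {q3,q4,q5,q12} and {q7,q13}.
On input 1, block {q3,q4,q5,q12} splits into {q3,q5} and {q4,q12}.
The partition is now stable with 6 blocks: {q10} | {q3,q5} | {q0,q6} | {q1,q2} | {q7,q13} | {q4,q12}.

6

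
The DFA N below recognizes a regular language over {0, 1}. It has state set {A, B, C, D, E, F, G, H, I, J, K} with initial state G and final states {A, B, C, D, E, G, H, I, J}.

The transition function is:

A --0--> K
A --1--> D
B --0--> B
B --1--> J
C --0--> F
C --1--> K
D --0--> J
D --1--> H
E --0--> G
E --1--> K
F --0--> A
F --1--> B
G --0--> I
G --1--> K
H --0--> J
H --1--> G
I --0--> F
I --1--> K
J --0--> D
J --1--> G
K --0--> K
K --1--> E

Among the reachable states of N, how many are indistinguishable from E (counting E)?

States {C} cannot be reached from the start state, so discard them.
Start with accepting vs non-accepting: {A,B,D,E,G,H,I,J} | {F,K}.
Split {A,B,D,E,G,H,I,J} by δ(·,0) → {B,D,E,G,H,J} and {A,I}.
Split {B,D,E,G,H,J} by δ(·,0) → {B,D,E,H,J} and {G}.
On input 0, block {B,D,E,H,J} splits into {B,D,H,J} and {E}.
Split {B,D,H,J} by δ(·,1) → {B,D} and {H,J}.
Split {B,D} by δ(·,0) → {B} and {D}.
Refine {F,K} on symbol 0: members go to different blocks, giving {F} and {K}.
Split {A,I} by δ(·,0) → {A} and {I}.
Refine {H,J} on symbol 0: members go to different blocks, giving {H} and {J}.
The partition is now stable with 10 blocks: {B} | {F} | {A} | {G} | {E} | {H} | {D} | {K} | {I} | {J}.
The equivalence class containing E is {E}, of size 1.

1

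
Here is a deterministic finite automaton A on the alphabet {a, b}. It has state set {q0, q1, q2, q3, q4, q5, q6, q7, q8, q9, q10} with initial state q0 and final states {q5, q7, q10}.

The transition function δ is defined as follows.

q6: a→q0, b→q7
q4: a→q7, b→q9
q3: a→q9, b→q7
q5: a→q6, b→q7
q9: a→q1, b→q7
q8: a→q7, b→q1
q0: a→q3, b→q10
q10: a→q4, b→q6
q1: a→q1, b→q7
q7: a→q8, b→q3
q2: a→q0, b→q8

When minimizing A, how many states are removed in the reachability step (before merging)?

2

Starting at q0 and following transitions, the reachable set is {q0, q1, q3, q4, q6, q7, q8, q9, q10}. That leaves q2, q5 unreachable — 2 in total.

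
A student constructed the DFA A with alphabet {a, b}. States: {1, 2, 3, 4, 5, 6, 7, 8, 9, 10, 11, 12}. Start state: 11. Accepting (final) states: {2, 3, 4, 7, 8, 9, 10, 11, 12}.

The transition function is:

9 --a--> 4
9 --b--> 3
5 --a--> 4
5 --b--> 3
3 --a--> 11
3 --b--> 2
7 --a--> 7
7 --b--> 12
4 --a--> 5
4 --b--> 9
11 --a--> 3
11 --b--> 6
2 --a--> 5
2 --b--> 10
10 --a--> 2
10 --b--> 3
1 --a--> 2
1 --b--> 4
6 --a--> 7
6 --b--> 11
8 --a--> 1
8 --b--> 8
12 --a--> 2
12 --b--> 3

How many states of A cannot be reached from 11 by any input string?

BFS from 11 reaches {2, 3, 4, 5, 6, 7, 9, 10, 11, 12}; the 2 state(s) 1, 8 are never visited.

2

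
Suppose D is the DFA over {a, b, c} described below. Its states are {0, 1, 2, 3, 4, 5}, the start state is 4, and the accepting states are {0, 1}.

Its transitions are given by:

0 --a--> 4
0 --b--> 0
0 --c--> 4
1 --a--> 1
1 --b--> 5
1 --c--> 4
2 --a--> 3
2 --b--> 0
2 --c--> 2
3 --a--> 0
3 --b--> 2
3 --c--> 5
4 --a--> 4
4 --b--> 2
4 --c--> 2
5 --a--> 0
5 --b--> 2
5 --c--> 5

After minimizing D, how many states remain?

4

States {1} cannot be reached from the start state, so discard them.
Initial partition by acceptance: {0} | {2,3,4,5}.
Refine {2,3,4,5} on symbol a: members go to different blocks, giving {2,4} and {3,5}.
On input a, block {2,4} splits into {2} and {4}.
No further refinement is possible. Final partition (4 blocks): {0} | {2} | {3,5} | {4}.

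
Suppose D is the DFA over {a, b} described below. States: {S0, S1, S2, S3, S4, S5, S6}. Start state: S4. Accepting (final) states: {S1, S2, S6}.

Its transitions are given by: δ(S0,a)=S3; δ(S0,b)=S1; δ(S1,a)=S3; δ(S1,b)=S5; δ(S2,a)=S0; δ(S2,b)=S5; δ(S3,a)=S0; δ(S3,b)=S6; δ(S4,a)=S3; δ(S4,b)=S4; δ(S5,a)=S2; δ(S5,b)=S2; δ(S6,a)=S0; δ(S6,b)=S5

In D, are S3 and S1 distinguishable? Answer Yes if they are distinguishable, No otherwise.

Start with accepting vs non-accepting: {S1,S2,S6} | {S0,S3,S4,S5}.
On input a, block {S0,S3,S4,S5} splits into {S0,S3,S4} and {S5}.
Split {S0,S3,S4} by δ(·,b) → {S0,S3} and {S4}.
No further refinement is possible. Final partition (4 blocks): {S1,S2,S6} | {S0,S3} | {S5} | {S4}.
S3 and S1 end up in different blocks, so they are distinguishable. For instance, the string 'ε' is accepted from only S1.

Yes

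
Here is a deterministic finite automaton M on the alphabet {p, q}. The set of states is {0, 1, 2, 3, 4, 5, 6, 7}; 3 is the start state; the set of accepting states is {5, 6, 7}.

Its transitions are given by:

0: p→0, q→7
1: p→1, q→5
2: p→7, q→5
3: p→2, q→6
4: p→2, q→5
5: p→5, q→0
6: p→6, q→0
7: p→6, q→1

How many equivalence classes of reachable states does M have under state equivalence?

4

First remove the unreachable states {4}; 7 states remain.
Initial partition by acceptance: {5,6,7} | {0,1,2,3}.
Refine {0,1,2,3} on symbol p: members go to different blocks, giving {0,1,3} and {2}.
On input p, block {0,1,3} splits into {0,1} and {3}.
No further refinement is possible. Final partition (4 blocks): {5,6,7} | {0,1} | {2} | {3}.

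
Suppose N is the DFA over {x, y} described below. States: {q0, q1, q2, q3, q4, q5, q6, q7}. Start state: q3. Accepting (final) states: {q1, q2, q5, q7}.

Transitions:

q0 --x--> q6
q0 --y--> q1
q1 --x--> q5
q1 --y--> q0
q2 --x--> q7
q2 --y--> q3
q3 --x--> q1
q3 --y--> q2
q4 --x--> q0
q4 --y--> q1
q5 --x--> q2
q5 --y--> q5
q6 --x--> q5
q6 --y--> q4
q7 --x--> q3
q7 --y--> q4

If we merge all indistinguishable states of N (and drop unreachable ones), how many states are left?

Initial partition by acceptance: {q1,q2,q5,q7} | {q0,q3,q4,q6}.
Split {q1,q2,q5,q7} by δ(·,x) → {q1,q2,q5} and {q7}.
Refine {q1,q2,q5} on symbol x: members go to different blocks, giving {q1,q5} and {q2}.
Refine {q1,q5} on symbol x: members go to different blocks, giving {q1} and {q5}.
On input x, block {q0,q3,q4,q6} splits into {q0,q4} and {q3} and {q6}.
Refine {q0,q4} on symbol x: members go to different blocks, giving {q0} and {q4}.
Stable partition: {q1} | {q0} | {q7} | {q2} | {q5} | {q3} | {q6} | {q4} — 8 equivalence classes.

8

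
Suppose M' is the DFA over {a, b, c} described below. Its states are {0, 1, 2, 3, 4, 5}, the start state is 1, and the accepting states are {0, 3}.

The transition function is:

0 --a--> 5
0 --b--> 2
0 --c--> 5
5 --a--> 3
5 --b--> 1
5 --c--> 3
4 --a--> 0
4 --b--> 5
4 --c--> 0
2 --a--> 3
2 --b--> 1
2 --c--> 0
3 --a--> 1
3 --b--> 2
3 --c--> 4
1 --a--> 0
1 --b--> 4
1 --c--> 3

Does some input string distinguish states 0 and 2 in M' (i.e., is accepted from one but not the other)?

Yes

All states are reachable from the start state.
Start with accepting vs non-accepting: {0,3} | {1,2,4,5}.
The partition is now stable with 2 blocks: {0,3} | {1,2,4,5}.
0 and 2 end up in different blocks, so they are distinguishable. For instance, the string 'ε' is accepted from only 0.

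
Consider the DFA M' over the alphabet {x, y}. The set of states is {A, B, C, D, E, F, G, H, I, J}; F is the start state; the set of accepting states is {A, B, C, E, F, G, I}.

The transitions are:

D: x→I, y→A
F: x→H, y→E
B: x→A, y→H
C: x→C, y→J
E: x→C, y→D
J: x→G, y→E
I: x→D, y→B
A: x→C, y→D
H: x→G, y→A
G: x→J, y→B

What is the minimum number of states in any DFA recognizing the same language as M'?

3

P0 = {A,B,C,E,F,G,I} | {D,H,J}.
Refine {A,B,C,E,F,G,I} on symbol x: members go to different blocks, giving {A,B,C,E} and {F,G,I}.
Stable partition: {A,B,C,E} | {D,H,J} | {F,G,I} — 3 equivalence classes.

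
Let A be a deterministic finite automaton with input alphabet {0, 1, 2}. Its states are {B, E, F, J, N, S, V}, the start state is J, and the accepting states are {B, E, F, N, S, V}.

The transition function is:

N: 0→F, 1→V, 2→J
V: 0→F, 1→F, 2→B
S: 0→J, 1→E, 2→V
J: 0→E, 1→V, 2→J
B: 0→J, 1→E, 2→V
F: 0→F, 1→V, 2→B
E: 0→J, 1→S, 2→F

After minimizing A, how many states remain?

First remove the unreachable states {N}; 6 states remain.
Start with accepting vs non-accepting: {B,E,F,S,V} | {J}.
Refine {B,E,F,S,V} on symbol 0: members go to different blocks, giving {B,E,S} and {F,V}.
No further refinement is possible. Final partition (3 blocks): {B,E,S} | {J} | {F,V}.

3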